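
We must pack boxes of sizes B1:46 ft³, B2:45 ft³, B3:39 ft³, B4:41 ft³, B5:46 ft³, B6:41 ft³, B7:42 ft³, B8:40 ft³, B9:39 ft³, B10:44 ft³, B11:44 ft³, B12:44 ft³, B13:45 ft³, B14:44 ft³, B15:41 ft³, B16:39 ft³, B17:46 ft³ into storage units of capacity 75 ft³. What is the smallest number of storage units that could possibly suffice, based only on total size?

10

Total size = 46 + 45 + 39 + 41 + 46 + 41 + 42 + 40 + 39 + 44 + 44 + 44 + 45 + 44 + 41 + 39 + 46 = 726 ft³.
⌈726 / 75⌉ = 10.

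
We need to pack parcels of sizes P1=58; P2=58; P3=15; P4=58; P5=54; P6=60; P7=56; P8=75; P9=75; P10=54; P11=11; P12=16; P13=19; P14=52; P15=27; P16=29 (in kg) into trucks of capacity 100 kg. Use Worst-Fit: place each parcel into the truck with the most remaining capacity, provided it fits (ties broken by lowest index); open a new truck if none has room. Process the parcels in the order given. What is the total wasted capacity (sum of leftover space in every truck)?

truck 1: place P1 (58 kg), 42 kg left
truck 2: place P2 (58 kg), 42 kg left
truck 1: place P3 (15 kg), 27 kg left
truck 3: place P4 (58 kg), 42 kg left
truck 4: place P5 (54 kg), 46 kg left
truck 5: place P6 (60 kg), 40 kg left
truck 6: place P7 (56 kg), 44 kg left
truck 7: place P8 (75 kg), 25 kg left
truck 8: place P9 (75 kg), 25 kg left
truck 9: place P10 (54 kg), 46 kg left
truck 4: place P11 (11 kg), 35 kg left
truck 9: place P12 (16 kg), 30 kg left
truck 6: place P13 (19 kg), 25 kg left
truck 10: place P14 (52 kg), 48 kg left
truck 10: place P15 (27 kg), 21 kg left
truck 2: place P16 (29 kg), 13 kg left
10 trucks × 100 kg = 1000 kg; used 717 kg; unused 283 kg.

283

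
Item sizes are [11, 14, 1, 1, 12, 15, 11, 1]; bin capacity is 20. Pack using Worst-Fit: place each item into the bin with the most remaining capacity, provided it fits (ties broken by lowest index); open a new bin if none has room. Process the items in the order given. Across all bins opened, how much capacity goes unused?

34

Put 11 in bin 1; 9 remain.
Put 14 in bin 2; 6 remain.
Put 1 in bin 1; 8 remain.
Put 1 in bin 1; 7 remain.
Put 12 in bin 3; 8 remain.
Put 15 in bin 4; 5 remain.
Put 11 in bin 5; 9 remain.
Put 1 in bin 5; 8 remain.
5 bins × 20 = 100; used 66; unused 34.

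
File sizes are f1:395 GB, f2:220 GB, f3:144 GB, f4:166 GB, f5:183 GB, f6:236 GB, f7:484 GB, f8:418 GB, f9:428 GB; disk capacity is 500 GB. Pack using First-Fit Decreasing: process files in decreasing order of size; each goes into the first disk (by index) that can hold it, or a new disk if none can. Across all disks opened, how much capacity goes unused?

326

Sorted descending: 484, 428, 418, 395, 236, 220, 183, 166, 144.
484 GB → disk 1 (remaining 16 GB)
428 GB → disk 2 (remaining 72 GB)
418 GB → disk 3 (remaining 82 GB)
395 GB → disk 4 (remaining 105 GB)
236 GB → disk 5 (remaining 264 GB)
220 GB → disk 5 (remaining 44 GB)
183 GB → disk 6 (remaining 317 GB)
166 GB → disk 6 (remaining 151 GB)
144 GB → disk 6 (remaining 7 GB)
6 disks × 500 GB = 3000 GB; used 2674 GB; unused 326 GB.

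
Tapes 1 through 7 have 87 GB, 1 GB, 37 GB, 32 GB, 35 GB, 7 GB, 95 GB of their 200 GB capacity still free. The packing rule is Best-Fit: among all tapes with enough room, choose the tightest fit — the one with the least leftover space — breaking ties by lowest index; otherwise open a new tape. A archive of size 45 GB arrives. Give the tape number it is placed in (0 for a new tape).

Tapes with room: tape 1 (87 GB), tape 7 (95 GB).
Tightest fit is tape 1 with 87 GB free.

1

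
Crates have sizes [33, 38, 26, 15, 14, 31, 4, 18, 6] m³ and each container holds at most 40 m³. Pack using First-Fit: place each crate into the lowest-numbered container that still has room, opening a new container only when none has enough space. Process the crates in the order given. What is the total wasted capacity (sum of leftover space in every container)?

15

Put 33 m³ in container 1; 7 m³ remain.
Put 38 m³ in container 2; 2 m³ remain.
Put 26 m³ in container 3; 14 m³ remain.
Put 15 m³ in container 4; 25 m³ remain.
Put 14 m³ in container 3; 0 m³ remain.
Put 31 m³ in container 5; 9 m³ remain.
Put 4 m³ in container 1; 3 m³ remain.
Put 18 m³ in container 4; 7 m³ remain.
Put 6 m³ in container 4; 1 m³ remain.
5 containers × 40 m³ = 200 m³; used 185 m³; unused 15 m³.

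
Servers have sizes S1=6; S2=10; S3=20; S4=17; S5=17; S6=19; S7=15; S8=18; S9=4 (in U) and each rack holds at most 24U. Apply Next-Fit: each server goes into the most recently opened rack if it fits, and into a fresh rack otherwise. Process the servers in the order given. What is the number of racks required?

7 racks

Put S1 (6U) in rack 1; 18U remain.
Put S2 (10U) in rack 1; 8U remain.
Put S3 (20U) in rack 2; 4U remain.
Put S4 (17U) in rack 3; 7U remain.
Put S5 (17U) in rack 4; 7U remain.
Put S6 (19U) in rack 5; 5U remain.
Put S7 (15U) in rack 6; 9U remain.
Put S8 (18U) in rack 7; 6U remain.
Put S9 (4U) in rack 7; 2U remain.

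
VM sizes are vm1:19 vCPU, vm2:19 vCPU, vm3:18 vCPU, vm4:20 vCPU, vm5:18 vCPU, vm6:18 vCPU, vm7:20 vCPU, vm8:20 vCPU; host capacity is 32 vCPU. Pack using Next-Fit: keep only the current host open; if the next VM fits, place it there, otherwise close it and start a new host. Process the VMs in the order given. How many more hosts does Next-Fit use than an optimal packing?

Next-Fit: [19] [19] [18] [20] [18] [18] [20] [20] → 8 hosts.
8 VMs exceed 16 vCPU (half the capacity), and no two of those can share a host, so at least 8 hosts are needed.
So 8 is already optimal.

0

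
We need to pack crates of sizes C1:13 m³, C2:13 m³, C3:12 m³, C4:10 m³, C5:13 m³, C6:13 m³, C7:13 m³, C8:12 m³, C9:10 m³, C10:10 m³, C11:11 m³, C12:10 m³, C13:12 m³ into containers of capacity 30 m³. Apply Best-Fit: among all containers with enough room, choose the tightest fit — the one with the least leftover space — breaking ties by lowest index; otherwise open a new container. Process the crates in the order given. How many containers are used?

6

C1 (13 m³) → container 1 (remaining 17 m³)
C2 (13 m³) → container 1 (remaining 4 m³)
C3 (12 m³) → container 2 (remaining 18 m³)
C4 (10 m³) → container 2 (remaining 8 m³)
C5 (13 m³) → container 3 (remaining 17 m³)
C6 (13 m³) → container 3 (remaining 4 m³)
C7 (13 m³) → container 4 (remaining 17 m³)
C8 (12 m³) → container 4 (remaining 5 m³)
C9 (10 m³) → container 5 (remaining 20 m³)
C10 (10 m³) → container 5 (remaining 10 m³)
C11 (11 m³) → container 6 (remaining 19 m³)
C12 (10 m³) → container 5 (remaining 0 m³)
C13 (12 m³) → container 6 (remaining 7 m³)
Final containers: [13,13] [12,10] [13,13] [13,12] [10,10,10] [11,12].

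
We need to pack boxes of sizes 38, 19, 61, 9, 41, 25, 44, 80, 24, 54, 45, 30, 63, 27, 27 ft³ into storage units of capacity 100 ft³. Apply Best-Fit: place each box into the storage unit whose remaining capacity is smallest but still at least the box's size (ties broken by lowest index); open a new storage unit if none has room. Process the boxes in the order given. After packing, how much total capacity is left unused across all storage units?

storage unit 1: place 38 ft³, 62 ft³ left
storage unit 1: place 19 ft³, 43 ft³ left
storage unit 2: place 61 ft³, 39 ft³ left
storage unit 2: place 9 ft³, 30 ft³ left
storage unit 1: place 41 ft³, 2 ft³ left
storage unit 2: place 25 ft³, 5 ft³ left
storage unit 3: place 44 ft³, 56 ft³ left
storage unit 4: place 80 ft³, 20 ft³ left
storage unit 3: place 24 ft³, 32 ft³ left
storage unit 5: place 54 ft³, 46 ft³ left
storage unit 5: place 45 ft³, 1 ft³ left
storage unit 3: place 30 ft³, 2 ft³ left
storage unit 6: place 63 ft³, 37 ft³ left
storage unit 6: place 27 ft³, 10 ft³ left
storage unit 7: place 27 ft³, 73 ft³ left
7 storage units × 100 ft³ = 700 ft³; used 587 ft³; unused 113 ft³.

113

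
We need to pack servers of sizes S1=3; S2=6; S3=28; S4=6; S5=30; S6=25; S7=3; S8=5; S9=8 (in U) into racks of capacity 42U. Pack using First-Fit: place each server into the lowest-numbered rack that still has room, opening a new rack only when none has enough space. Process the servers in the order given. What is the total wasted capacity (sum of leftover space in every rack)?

12

rack 1: place S1 (3U), 39U left
rack 1: place S2 (6U), 33U left
rack 1: place S3 (28U), 5U left
rack 2: place S4 (6U), 36U left
rack 2: place S5 (30U), 6U left
rack 3: place S6 (25U), 17U left
rack 1: place S7 (3U), 2U left
rack 2: place S8 (5U), 1U left
rack 3: place S9 (8U), 9U left
3 racks × 42U = 126U; used 114U; unused 12U.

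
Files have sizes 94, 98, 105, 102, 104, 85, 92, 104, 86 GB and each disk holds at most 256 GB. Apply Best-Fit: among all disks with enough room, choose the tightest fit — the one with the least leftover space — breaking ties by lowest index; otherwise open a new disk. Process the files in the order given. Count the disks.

Put 94 GB in disk 1; 162 GB remain.
Put 98 GB in disk 1; 64 GB remain.
Put 105 GB in disk 2; 151 GB remain.
Put 102 GB in disk 2; 49 GB remain.
Put 104 GB in disk 3; 152 GB remain.
Put 85 GB in disk 3; 67 GB remain.
Put 92 GB in disk 4; 164 GB remain.
Put 104 GB in disk 4; 60 GB remain.
Put 86 GB in disk 5; 170 GB remain.

5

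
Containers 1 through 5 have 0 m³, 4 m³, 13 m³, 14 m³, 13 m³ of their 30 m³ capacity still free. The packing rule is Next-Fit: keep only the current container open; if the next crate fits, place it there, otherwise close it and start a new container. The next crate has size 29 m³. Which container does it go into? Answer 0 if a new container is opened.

0

Next-Fit only looks at container 5, which has 13 m³ free.
29 m³ does not fit, so a new container is opened.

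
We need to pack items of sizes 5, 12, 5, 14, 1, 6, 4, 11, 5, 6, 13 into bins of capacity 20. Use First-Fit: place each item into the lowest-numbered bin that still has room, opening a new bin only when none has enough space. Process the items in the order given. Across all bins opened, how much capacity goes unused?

18

Put 5 in bin 1; 15 remain.
Put 12 in bin 1; 3 remain.
Put 5 in bin 2; 15 remain.
Put 14 in bin 2; 1 remain.
Put 1 in bin 1; 2 remain.
Put 6 in bin 3; 14 remain.
Put 4 in bin 3; 10 remain.
Put 11 in bin 4; 9 remain.
Put 5 in bin 3; 5 remain.
Put 6 in bin 4; 3 remain.
Put 13 in bin 5; 7 remain.
5 bins × 20 = 100; used 82; unused 18.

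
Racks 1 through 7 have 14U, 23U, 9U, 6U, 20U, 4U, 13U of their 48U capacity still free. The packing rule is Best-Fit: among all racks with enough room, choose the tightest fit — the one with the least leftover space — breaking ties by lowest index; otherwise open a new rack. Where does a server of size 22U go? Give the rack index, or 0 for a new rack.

2

Racks with room: rack 2 (23U).
Tightest fit is rack 2 with 23U free.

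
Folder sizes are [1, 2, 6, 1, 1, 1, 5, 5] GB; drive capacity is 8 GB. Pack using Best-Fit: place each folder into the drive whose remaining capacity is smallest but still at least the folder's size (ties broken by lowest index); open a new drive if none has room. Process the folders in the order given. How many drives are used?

4 drives

Put 1 GB in drive 1; 7 GB remain.
Put 2 GB in drive 1; 5 GB remain.
Put 6 GB in drive 2; 2 GB remain.
Put 1 GB in drive 2; 1 GB remain.
Put 1 GB in drive 2; 0 GB remain.
Put 1 GB in drive 1; 4 GB remain.
Put 5 GB in drive 3; 3 GB remain.
Put 5 GB in drive 4; 3 GB remain.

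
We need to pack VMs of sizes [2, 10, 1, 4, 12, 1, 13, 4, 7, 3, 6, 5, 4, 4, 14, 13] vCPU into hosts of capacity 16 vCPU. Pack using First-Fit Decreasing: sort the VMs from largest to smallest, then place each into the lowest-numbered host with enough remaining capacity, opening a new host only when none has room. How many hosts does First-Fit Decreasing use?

Sorted descending: 14, 13, 13, 12, 10, 7, 6, 5, 4, 4, 4, 4, 3, 2, 1, 1.
14 vCPU → host 1 (remaining 2 vCPU)
13 vCPU → host 2 (remaining 3 vCPU)
13 vCPU → host 3 (remaining 3 vCPU)
12 vCPU → host 4 (remaining 4 vCPU)
10 vCPU → host 5 (remaining 6 vCPU)
7 vCPU → host 6 (remaining 9 vCPU)
6 vCPU → host 5 (remaining 0 vCPU)
5 vCPU → host 6 (remaining 4 vCPU)
4 vCPU → host 4 (remaining 0 vCPU)
4 vCPU → host 6 (remaining 0 vCPU)
4 vCPU → host 7 (remaining 12 vCPU)
4 vCPU → host 7 (remaining 8 vCPU)
3 vCPU → host 2 (remaining 0 vCPU)
2 vCPU → host 1 (remaining 0 vCPU)
1 vCPU → host 3 (remaining 2 vCPU)
1 vCPU → host 3 (remaining 1 vCPU)

7 hosts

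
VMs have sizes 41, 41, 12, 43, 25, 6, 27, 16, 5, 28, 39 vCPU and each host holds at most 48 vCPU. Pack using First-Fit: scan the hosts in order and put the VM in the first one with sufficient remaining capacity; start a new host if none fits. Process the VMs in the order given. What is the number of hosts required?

41 vCPU → host 1 (remaining 7 vCPU)
41 vCPU → host 2 (remaining 7 vCPU)
12 vCPU → host 3 (remaining 36 vCPU)
43 vCPU → host 4 (remaining 5 vCPU)
25 vCPU → host 3 (remaining 11 vCPU)
6 vCPU → host 1 (remaining 1 vCPU)
27 vCPU → host 5 (remaining 21 vCPU)
16 vCPU → host 5 (remaining 5 vCPU)
5 vCPU → host 2 (remaining 2 vCPU)
28 vCPU → host 6 (remaining 20 vCPU)
39 vCPU → host 7 (remaining 9 vCPU)

7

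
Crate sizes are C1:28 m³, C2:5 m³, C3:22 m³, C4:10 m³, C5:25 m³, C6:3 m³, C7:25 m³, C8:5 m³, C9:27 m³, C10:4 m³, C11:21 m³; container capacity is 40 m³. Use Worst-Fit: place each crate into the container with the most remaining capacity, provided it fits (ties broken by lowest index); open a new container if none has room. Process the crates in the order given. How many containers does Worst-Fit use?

Put C1 (28 m³) in container 1; 12 m³ remain.
Put C2 (5 m³) in container 1; 7 m³ remain.
Put C3 (22 m³) in container 2; 18 m³ remain.
Put C4 (10 m³) in container 2; 8 m³ remain.
Put C5 (25 m³) in container 3; 15 m³ remain.
Put C6 (3 m³) in container 3; 12 m³ remain.
Put C7 (25 m³) in container 4; 15 m³ remain.
Put C8 (5 m³) in container 4; 10 m³ remain.
Put C9 (27 m³) in container 5; 13 m³ remain.
Put C10 (4 m³) in container 5; 9 m³ remain.
Put C11 (21 m³) in container 6; 19 m³ remain.
Final containers: [28,5] [22,10] [25,3] [25,5] [27,4] [21].

6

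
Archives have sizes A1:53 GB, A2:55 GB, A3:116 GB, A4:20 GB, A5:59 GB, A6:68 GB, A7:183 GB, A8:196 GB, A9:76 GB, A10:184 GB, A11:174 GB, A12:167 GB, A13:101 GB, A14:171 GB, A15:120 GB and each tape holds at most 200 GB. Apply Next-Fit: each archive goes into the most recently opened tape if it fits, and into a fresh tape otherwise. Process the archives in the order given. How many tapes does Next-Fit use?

12

Put A1 (53 GB) in tape 1; 147 GB remain.
Put A2 (55 GB) in tape 1; 92 GB remain.
Put A3 (116 GB) in tape 2; 84 GB remain.
Put A4 (20 GB) in tape 2; 64 GB remain.
Put A5 (59 GB) in tape 2; 5 GB remain.
Put A6 (68 GB) in tape 3; 132 GB remain.
Put A7 (183 GB) in tape 4; 17 GB remain.
Put A8 (196 GB) in tape 5; 4 GB remain.
Put A9 (76 GB) in tape 6; 124 GB remain.
Put A10 (184 GB) in tape 7; 16 GB remain.
Put A11 (174 GB) in tape 8; 26 GB remain.
Put A12 (167 GB) in tape 9; 33 GB remain.
Put A13 (101 GB) in tape 10; 99 GB remain.
Put A14 (171 GB) in tape 11; 29 GB remain.
Put A15 (120 GB) in tape 12; 80 GB remain.
Final tapes: [53,55] [116,20,59] [68] [183] [196] [76] [184] [174] [167] [101] [171] [120].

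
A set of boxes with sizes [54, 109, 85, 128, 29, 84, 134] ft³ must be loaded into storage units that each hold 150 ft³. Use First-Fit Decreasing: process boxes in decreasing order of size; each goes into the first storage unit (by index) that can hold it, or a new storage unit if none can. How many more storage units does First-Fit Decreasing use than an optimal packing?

0

First-Fit Decreasing: [134] [128] [109,29] [85,54] [84] → 5 storage units.
Total size 623 ft³; any packing needs at least ⌈623/150⌉ = 5 storage units.
So 5 is already optimal.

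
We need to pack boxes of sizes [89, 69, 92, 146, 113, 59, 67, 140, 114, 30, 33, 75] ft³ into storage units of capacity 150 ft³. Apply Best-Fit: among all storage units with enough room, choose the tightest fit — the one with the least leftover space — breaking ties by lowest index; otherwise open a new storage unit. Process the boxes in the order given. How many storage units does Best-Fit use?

storage unit 1: place 89 ft³, 61 ft³ left
storage unit 2: place 69 ft³, 81 ft³ left
storage unit 3: place 92 ft³, 58 ft³ left
storage unit 4: place 146 ft³, 4 ft³ left
storage unit 5: place 113 ft³, 37 ft³ left
storage unit 1: place 59 ft³, 2 ft³ left
storage unit 2: place 67 ft³, 14 ft³ left
storage unit 6: place 140 ft³, 10 ft³ left
storage unit 7: place 114 ft³, 36 ft³ left
storage unit 7: place 30 ft³, 6 ft³ left
storage unit 5: place 33 ft³, 4 ft³ left
storage unit 8: place 75 ft³, 75 ft³ left
Final storage units: [89,59] [69,67] [92] [146] [113,33] [140] [114,30] [75].

8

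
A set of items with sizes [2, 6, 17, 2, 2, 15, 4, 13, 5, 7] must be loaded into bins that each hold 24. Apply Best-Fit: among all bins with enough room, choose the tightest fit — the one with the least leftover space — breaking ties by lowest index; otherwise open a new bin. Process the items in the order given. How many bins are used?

4 bins

2 → bin 1 (remaining 22)
6 → bin 1 (remaining 16)
17 → bin 2 (remaining 7)
2 → bin 2 (remaining 5)
2 → bin 2 (remaining 3)
15 → bin 1 (remaining 1)
4 → bin 3 (remaining 20)
13 → bin 3 (remaining 7)
5 → bin 3 (remaining 2)
7 → bin 4 (remaining 17)
Final bins: [2,6,15] [17,2,2] [4,13,5] [7].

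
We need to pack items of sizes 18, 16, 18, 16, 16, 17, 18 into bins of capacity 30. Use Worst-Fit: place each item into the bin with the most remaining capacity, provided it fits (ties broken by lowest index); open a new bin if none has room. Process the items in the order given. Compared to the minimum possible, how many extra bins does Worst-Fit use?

0

Worst-Fit: [18] [16] [18] [16] [16] [17] [18] → 7 bins.
7 items exceed 15 (half the capacity), and no two of those can share a bin, so at least 7 bins are needed.
So 7 is already optimal.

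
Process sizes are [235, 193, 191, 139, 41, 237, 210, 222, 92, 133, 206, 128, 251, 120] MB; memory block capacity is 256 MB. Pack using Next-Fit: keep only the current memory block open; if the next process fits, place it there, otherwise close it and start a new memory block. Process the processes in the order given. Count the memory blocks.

memory block 1: place 235 MB, 21 MB left
memory block 2: place 193 MB, 63 MB left
memory block 3: place 191 MB, 65 MB left
memory block 4: place 139 MB, 117 MB left
memory block 4: place 41 MB, 76 MB left
memory block 5: place 237 MB, 19 MB left
memory block 6: place 210 MB, 46 MB left
memory block 7: place 222 MB, 34 MB left
memory block 8: place 92 MB, 164 MB left
memory block 8: place 133 MB, 31 MB left
memory block 9: place 206 MB, 50 MB left
memory block 10: place 128 MB, 128 MB left
memory block 11: place 251 MB, 5 MB left
memory block 12: place 120 MB, 136 MB left

12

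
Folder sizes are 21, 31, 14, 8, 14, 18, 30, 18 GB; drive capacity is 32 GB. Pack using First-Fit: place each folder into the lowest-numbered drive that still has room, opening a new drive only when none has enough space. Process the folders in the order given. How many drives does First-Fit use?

drive 1: place 21 GB, 11 GB left
drive 2: place 31 GB, 1 GB left
drive 3: place 14 GB, 18 GB left
drive 1: place 8 GB, 3 GB left
drive 3: place 14 GB, 4 GB left
drive 4: place 18 GB, 14 GB left
drive 5: place 30 GB, 2 GB left
drive 6: place 18 GB, 14 GB left

6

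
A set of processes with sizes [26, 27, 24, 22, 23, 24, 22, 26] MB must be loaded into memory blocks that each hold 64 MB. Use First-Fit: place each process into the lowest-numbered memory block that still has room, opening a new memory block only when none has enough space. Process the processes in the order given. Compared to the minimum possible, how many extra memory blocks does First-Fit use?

First-Fit: [26,27] [24,22] [23,24] [22,26] → 4 memory blocks.
Total size 194 MB; any packing needs at least ⌈194/64⌉ = 4 memory blocks.
So 4 is already optimal.

0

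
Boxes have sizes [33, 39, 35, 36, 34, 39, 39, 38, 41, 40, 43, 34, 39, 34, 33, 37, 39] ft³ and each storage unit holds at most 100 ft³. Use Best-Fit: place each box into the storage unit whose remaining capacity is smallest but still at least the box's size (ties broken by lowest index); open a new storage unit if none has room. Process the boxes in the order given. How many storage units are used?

storage unit 1: place 33 ft³, 67 ft³ left
storage unit 1: place 39 ft³, 28 ft³ left
storage unit 2: place 35 ft³, 65 ft³ left
storage unit 2: place 36 ft³, 29 ft³ left
storage unit 3: place 34 ft³, 66 ft³ left
storage unit 3: place 39 ft³, 27 ft³ left
storage unit 4: place 39 ft³, 61 ft³ left
storage unit 4: place 38 ft³, 23 ft³ left
storage unit 5: place 41 ft³, 59 ft³ left
storage unit 5: place 40 ft³, 19 ft³ left
storage unit 6: place 43 ft³, 57 ft³ left
storage unit 6: place 34 ft³, 23 ft³ left
storage unit 7: place 39 ft³, 61 ft³ left
storage unit 7: place 34 ft³, 27 ft³ left
storage unit 8: place 33 ft³, 67 ft³ left
storage unit 8: place 37 ft³, 30 ft³ left
storage unit 9: place 39 ft³, 61 ft³ left

9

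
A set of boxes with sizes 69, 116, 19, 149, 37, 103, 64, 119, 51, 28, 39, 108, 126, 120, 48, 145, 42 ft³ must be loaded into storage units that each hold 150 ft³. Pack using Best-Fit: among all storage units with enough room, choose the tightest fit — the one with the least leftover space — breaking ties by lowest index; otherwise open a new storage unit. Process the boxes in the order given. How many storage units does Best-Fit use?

11 storage units

69 ft³ → storage unit 1 (remaining 81 ft³)
116 ft³ → storage unit 2 (remaining 34 ft³)
19 ft³ → storage unit 2 (remaining 15 ft³)
149 ft³ → storage unit 3 (remaining 1 ft³)
37 ft³ → storage unit 1 (remaining 44 ft³)
103 ft³ → storage unit 4 (remaining 47 ft³)
64 ft³ → storage unit 5 (remaining 86 ft³)
119 ft³ → storage unit 6 (remaining 31 ft³)
51 ft³ → storage unit 5 (remaining 35 ft³)
28 ft³ → storage unit 6 (remaining 3 ft³)
39 ft³ → storage unit 1 (remaining 5 ft³)
108 ft³ → storage unit 7 (remaining 42 ft³)
126 ft³ → storage unit 8 (remaining 24 ft³)
120 ft³ → storage unit 9 (remaining 30 ft³)
48 ft³ → storage unit 10 (remaining 102 ft³)
145 ft³ → storage unit 11 (remaining 5 ft³)
42 ft³ → storage unit 7 (remaining 0 ft³)
Final storage units: [69,37,39] [116,19] [149] [103] [64,51] [119,28] [108,42] [126] [120] [48] [145].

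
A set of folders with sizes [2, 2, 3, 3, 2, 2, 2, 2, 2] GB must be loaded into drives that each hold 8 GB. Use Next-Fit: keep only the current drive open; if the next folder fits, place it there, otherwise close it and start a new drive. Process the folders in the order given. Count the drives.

3

2 GB → drive 1 (remaining 6 GB)
2 GB → drive 1 (remaining 4 GB)
3 GB → drive 1 (remaining 1 GB)
3 GB → drive 2 (remaining 5 GB)
2 GB → drive 2 (remaining 3 GB)
2 GB → drive 2 (remaining 1 GB)
2 GB → drive 3 (remaining 6 GB)
2 GB → drive 3 (remaining 4 GB)
2 GB → drive 3 (remaining 2 GB)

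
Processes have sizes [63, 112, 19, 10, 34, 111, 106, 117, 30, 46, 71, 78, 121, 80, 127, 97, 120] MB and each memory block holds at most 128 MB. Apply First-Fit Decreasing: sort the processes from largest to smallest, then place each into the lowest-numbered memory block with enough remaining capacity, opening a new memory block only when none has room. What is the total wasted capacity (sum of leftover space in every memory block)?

194

Sorted descending: 127, 121, 120, 117, 112, 111, 106, 97, 80, 78, 71, 63, 46, 34, 30, 19, 10.
memory block 1: place 127 MB, 1 MB left
memory block 2: place 121 MB, 7 MB left
memory block 3: place 120 MB, 8 MB left
memory block 4: place 117 MB, 11 MB left
memory block 5: place 112 MB, 16 MB left
memory block 6: place 111 MB, 17 MB left
memory block 7: place 106 MB, 22 MB left
memory block 8: place 97 MB, 31 MB left
memory block 9: place 80 MB, 48 MB left
memory block 10: place 78 MB, 50 MB left
memory block 11: place 71 MB, 57 MB left
memory block 12: place 63 MB, 65 MB left
memory block 9: place 46 MB, 2 MB left
memory block 10: place 34 MB, 16 MB left
memory block 8: place 30 MB, 1 MB left
memory block 7: place 19 MB, 3 MB left
memory block 4: place 10 MB, 1 MB left
12 memory blocks × 128 MB = 1536 MB; used 1342 MB; unused 194 MB.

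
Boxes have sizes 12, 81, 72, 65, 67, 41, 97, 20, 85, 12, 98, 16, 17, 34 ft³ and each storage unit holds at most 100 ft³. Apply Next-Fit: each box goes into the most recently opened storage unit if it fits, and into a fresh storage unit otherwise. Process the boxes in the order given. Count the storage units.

10

12 ft³ → storage unit 1 (remaining 88 ft³)
81 ft³ → storage unit 1 (remaining 7 ft³)
72 ft³ → storage unit 2 (remaining 28 ft³)
65 ft³ → storage unit 3 (remaining 35 ft³)
67 ft³ → storage unit 4 (remaining 33 ft³)
41 ft³ → storage unit 5 (remaining 59 ft³)
97 ft³ → storage unit 6 (remaining 3 ft³)
20 ft³ → storage unit 7 (remaining 80 ft³)
85 ft³ → storage unit 8 (remaining 15 ft³)
12 ft³ → storage unit 8 (remaining 3 ft³)
98 ft³ → storage unit 9 (remaining 2 ft³)
16 ft³ → storage unit 10 (remaining 84 ft³)
17 ft³ → storage unit 10 (remaining 67 ft³)
34 ft³ → storage unit 10 (remaining 33 ft³)
Final storage units: [12,81] [72] [65] [67] [41] [97] [20] [85,12] [98] [16,17,34].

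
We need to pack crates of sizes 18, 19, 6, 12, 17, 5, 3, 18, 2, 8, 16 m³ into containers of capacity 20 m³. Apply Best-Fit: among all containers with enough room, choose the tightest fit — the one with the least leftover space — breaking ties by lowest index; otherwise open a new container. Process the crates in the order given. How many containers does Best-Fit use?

7 containers

Put 18 m³ in container 1; 2 m³ remain.
Put 19 m³ in container 2; 1 m³ remain.
Put 6 m³ in container 3; 14 m³ remain.
Put 12 m³ in container 3; 2 m³ remain.
Put 17 m³ in container 4; 3 m³ remain.
Put 5 m³ in container 5; 15 m³ remain.
Put 3 m³ in container 4; 0 m³ remain.
Put 18 m³ in container 6; 2 m³ remain.
Put 2 m³ in container 1; 0 m³ remain.
Put 8 m³ in container 5; 7 m³ remain.
Put 16 m³ in container 7; 4 m³ remain.
Final containers: [18,2] [19] [6,12] [17,3] [5,8] [18] [16].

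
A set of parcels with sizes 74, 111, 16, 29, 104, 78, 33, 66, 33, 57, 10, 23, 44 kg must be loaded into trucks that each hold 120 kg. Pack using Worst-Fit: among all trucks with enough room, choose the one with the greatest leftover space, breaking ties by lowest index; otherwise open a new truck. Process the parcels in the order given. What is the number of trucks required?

7

truck 1: place 74 kg, 46 kg left
truck 2: place 111 kg, 9 kg left
truck 1: place 16 kg, 30 kg left
truck 1: place 29 kg, 1 kg left
truck 3: place 104 kg, 16 kg left
truck 4: place 78 kg, 42 kg left
truck 4: place 33 kg, 9 kg left
truck 5: place 66 kg, 54 kg left
truck 5: place 33 kg, 21 kg left
truck 6: place 57 kg, 63 kg left
truck 6: place 10 kg, 53 kg left
truck 6: place 23 kg, 30 kg left
truck 7: place 44 kg, 76 kg left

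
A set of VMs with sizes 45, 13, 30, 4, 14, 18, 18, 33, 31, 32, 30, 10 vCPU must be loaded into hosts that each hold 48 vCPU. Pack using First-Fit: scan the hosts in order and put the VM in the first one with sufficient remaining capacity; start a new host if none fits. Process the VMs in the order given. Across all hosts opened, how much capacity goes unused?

58

Put 45 vCPU in host 1; 3 vCPU remain.
Put 13 vCPU in host 2; 35 vCPU remain.
Put 30 vCPU in host 2; 5 vCPU remain.
Put 4 vCPU in host 2; 1 vCPU remain.
Put 14 vCPU in host 3; 34 vCPU remain.
Put 18 vCPU in host 3; 16 vCPU remain.
Put 18 vCPU in host 4; 30 vCPU remain.
Put 33 vCPU in host 5; 15 vCPU remain.
Put 31 vCPU in host 6; 17 vCPU remain.
Put 32 vCPU in host 7; 16 vCPU remain.
Put 30 vCPU in host 4; 0 vCPU remain.
Put 10 vCPU in host 3; 6 vCPU remain.
7 hosts × 48 vCPU = 336 vCPU; used 278 vCPU; unused 58 vCPU.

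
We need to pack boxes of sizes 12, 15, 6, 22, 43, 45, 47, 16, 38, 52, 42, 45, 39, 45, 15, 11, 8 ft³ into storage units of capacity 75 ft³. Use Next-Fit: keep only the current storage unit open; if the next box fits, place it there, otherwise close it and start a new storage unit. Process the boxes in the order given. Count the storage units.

storage unit 1: place 12 ft³, 63 ft³ left
storage unit 1: place 15 ft³, 48 ft³ left
storage unit 1: place 6 ft³, 42 ft³ left
storage unit 1: place 22 ft³, 20 ft³ left
storage unit 2: place 43 ft³, 32 ft³ left
storage unit 3: place 45 ft³, 30 ft³ left
storage unit 4: place 47 ft³, 28 ft³ left
storage unit 4: place 16 ft³, 12 ft³ left
storage unit 5: place 38 ft³, 37 ft³ left
storage unit 6: place 52 ft³, 23 ft³ left
storage unit 7: place 42 ft³, 33 ft³ left
storage unit 8: place 45 ft³, 30 ft³ left
storage unit 9: place 39 ft³, 36 ft³ left
storage unit 10: place 45 ft³, 30 ft³ left
storage unit 10: place 15 ft³, 15 ft³ left
storage unit 10: place 11 ft³, 4 ft³ left
storage unit 11: place 8 ft³, 67 ft³ left
Final storage units: [12,15,6,22] [43] [45] [47,16] [38] [52] [42] [45] [39] [45,15,11] [8].

11 storage units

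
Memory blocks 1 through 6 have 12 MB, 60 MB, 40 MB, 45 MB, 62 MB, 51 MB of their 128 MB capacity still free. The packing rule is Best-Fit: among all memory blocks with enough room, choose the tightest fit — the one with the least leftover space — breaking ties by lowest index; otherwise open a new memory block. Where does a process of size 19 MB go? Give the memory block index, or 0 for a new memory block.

Memory blocks with room: memory block 2 (60 MB), memory block 3 (40 MB), memory block 4 (45 MB), memory block 5 (62 MB), memory block 6 (51 MB).
Tightest fit is memory block 3 with 40 MB free.

3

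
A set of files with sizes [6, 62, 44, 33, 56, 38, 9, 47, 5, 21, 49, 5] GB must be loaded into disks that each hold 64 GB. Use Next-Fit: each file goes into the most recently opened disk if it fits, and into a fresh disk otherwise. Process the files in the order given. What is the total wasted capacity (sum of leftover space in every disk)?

disk 1: place 6 GB, 58 GB left
disk 2: place 62 GB, 2 GB left
disk 3: place 44 GB, 20 GB left
disk 4: place 33 GB, 31 GB left
disk 5: place 56 GB, 8 GB left
disk 6: place 38 GB, 26 GB left
disk 6: place 9 GB, 17 GB left
disk 7: place 47 GB, 17 GB left
disk 7: place 5 GB, 12 GB left
disk 8: place 21 GB, 43 GB left
disk 9: place 49 GB, 15 GB left
disk 9: place 5 GB, 10 GB left
9 disks × 64 GB = 576 GB; used 375 GB; unused 201 GB.

201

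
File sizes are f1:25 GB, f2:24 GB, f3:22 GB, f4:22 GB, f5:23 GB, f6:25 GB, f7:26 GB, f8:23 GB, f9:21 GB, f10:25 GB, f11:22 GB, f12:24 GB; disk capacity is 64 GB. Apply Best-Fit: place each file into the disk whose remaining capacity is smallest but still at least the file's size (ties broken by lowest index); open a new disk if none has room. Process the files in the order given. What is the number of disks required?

Put f1 (25 GB) in disk 1; 39 GB remain.
Put f2 (24 GB) in disk 1; 15 GB remain.
Put f3 (22 GB) in disk 2; 42 GB remain.
Put f4 (22 GB) in disk 2; 20 GB remain.
Put f5 (23 GB) in disk 3; 41 GB remain.
Put f6 (25 GB) in disk 3; 16 GB remain.
Put f7 (26 GB) in disk 4; 38 GB remain.
Put f8 (23 GB) in disk 4; 15 GB remain.
Put f9 (21 GB) in disk 5; 43 GB remain.
Put f10 (25 GB) in disk 5; 18 GB remain.
Put f11 (22 GB) in disk 6; 42 GB remain.
Put f12 (24 GB) in disk 6; 18 GB remain.

6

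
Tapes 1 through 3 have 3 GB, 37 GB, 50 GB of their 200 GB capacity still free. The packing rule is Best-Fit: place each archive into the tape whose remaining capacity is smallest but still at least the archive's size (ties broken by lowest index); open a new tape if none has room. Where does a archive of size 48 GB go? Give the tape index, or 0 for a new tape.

3

Tapes with room: tape 3 (50 GB).
Tightest fit is tape 3 with 50 GB free.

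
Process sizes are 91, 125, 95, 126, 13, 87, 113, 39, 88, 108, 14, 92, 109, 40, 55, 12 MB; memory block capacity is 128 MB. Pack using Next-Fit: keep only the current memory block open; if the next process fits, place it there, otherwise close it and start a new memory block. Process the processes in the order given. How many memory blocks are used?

11 memory blocks

memory block 1: place 91 MB, 37 MB left
memory block 2: place 125 MB, 3 MB left
memory block 3: place 95 MB, 33 MB left
memory block 4: place 126 MB, 2 MB left
memory block 5: place 13 MB, 115 MB left
memory block 5: place 87 MB, 28 MB left
memory block 6: place 113 MB, 15 MB left
memory block 7: place 39 MB, 89 MB left
memory block 7: place 88 MB, 1 MB left
memory block 8: place 108 MB, 20 MB left
memory block 8: place 14 MB, 6 MB left
memory block 9: place 92 MB, 36 MB left
memory block 10: place 109 MB, 19 MB left
memory block 11: place 40 MB, 88 MB left
memory block 11: place 55 MB, 33 MB left
memory block 11: place 12 MB, 21 MB left
Final memory blocks: [91] [125] [95] [126] [13,87] [113] [39,88] [108,14] [92] [109] [40,55,12].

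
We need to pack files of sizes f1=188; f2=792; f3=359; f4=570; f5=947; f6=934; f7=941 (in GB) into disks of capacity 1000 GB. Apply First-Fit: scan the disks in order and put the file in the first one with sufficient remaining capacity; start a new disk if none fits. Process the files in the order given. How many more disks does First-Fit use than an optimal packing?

First-Fit: [188,792] [359,570] [947] [934] [941] → 5 disks.
Total size 4731 GB; any packing needs at least ⌈4731/1000⌉ = 5 disks.
So 5 is already optimal.

0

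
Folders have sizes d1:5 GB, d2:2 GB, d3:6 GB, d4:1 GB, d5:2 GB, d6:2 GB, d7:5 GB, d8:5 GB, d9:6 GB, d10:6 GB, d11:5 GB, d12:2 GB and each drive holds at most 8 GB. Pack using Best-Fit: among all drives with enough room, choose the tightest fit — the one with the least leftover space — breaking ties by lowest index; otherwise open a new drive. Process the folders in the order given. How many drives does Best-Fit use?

7

d1 (5 GB) → drive 1 (remaining 3 GB)
d2 (2 GB) → drive 1 (remaining 1 GB)
d3 (6 GB) → drive 2 (remaining 2 GB)
d4 (1 GB) → drive 1 (remaining 0 GB)
d5 (2 GB) → drive 2 (remaining 0 GB)
d6 (2 GB) → drive 3 (remaining 6 GB)
d7 (5 GB) → drive 3 (remaining 1 GB)
d8 (5 GB) → drive 4 (remaining 3 GB)
d9 (6 GB) → drive 5 (remaining 2 GB)
d10 (6 GB) → drive 6 (remaining 2 GB)
d11 (5 GB) → drive 7 (remaining 3 GB)
d12 (2 GB) → drive 5 (remaining 0 GB)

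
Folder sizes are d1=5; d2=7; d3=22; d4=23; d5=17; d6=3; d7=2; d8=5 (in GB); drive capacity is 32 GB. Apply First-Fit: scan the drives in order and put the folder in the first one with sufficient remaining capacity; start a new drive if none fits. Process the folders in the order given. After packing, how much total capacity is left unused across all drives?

12

drive 1: place d1 (5 GB), 27 GB left
drive 1: place d2 (7 GB), 20 GB left
drive 2: place d3 (22 GB), 10 GB left
drive 3: place d4 (23 GB), 9 GB left
drive 1: place d5 (17 GB), 3 GB left
drive 1: place d6 (3 GB), 0 GB left
drive 2: place d7 (2 GB), 8 GB left
drive 2: place d8 (5 GB), 3 GB left
3 drives × 32 GB = 96 GB; used 84 GB; unused 12 GB.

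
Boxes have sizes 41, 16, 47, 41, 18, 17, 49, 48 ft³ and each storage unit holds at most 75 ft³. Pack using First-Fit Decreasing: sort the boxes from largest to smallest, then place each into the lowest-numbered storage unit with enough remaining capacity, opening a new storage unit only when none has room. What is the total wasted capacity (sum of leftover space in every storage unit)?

98

Sorted descending: 49, 48, 47, 41, 41, 18, 17, 16.
Put 49 ft³ in storage unit 1; 26 ft³ remain.
Put 48 ft³ in storage unit 2; 27 ft³ remain.
Put 47 ft³ in storage unit 3; 28 ft³ remain.
Put 41 ft³ in storage unit 4; 34 ft³ remain.
Put 41 ft³ in storage unit 5; 34 ft³ remain.
Put 18 ft³ in storage unit 1; 8 ft³ remain.
Put 17 ft³ in storage unit 2; 10 ft³ remain.
Put 16 ft³ in storage unit 3; 12 ft³ remain.
5 storage units × 75 ft³ = 375 ft³; used 277 ft³; unused 98 ft³.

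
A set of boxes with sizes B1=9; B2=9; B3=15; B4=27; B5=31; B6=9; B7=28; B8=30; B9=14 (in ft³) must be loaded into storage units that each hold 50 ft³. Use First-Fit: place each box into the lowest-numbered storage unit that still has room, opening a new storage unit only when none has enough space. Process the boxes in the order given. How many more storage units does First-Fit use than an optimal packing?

First-Fit: [9,9,15,9] [27,14] [31] [28] [30] → 5 storage units.
Total size 172 ft³; any packing needs at least ⌈172/50⌉ = 4 storage units.
An optimal packing achieves that bound: [31,15] [30,14] [28,9,9] [27,9] → 4 storage units.
Excess: 5 − 4 = 1.

1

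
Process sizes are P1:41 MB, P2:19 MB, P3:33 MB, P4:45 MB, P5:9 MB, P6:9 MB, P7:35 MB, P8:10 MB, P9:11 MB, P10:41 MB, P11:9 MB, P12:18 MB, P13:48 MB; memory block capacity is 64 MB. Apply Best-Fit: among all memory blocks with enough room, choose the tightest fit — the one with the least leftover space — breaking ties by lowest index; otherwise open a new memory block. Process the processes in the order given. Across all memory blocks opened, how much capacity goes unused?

Put P1 (41 MB) in memory block 1; 23 MB remain.
Put P2 (19 MB) in memory block 1; 4 MB remain.
Put P3 (33 MB) in memory block 2; 31 MB remain.
Put P4 (45 MB) in memory block 3; 19 MB remain.
Put P5 (9 MB) in memory block 3; 10 MB remain.
Put P6 (9 MB) in memory block 3; 1 MB remain.
Put P7 (35 MB) in memory block 4; 29 MB remain.
Put P8 (10 MB) in memory block 4; 19 MB remain.
Put P9 (11 MB) in memory block 4; 8 MB remain.
Put P10 (41 MB) in memory block 5; 23 MB remain.
Put P11 (9 MB) in memory block 5; 14 MB remain.
Put P12 (18 MB) in memory block 2; 13 MB remain.
Put P13 (48 MB) in memory block 6; 16 MB remain.
6 memory blocks × 64 MB = 384 MB; used 328 MB; unused 56 MB.

56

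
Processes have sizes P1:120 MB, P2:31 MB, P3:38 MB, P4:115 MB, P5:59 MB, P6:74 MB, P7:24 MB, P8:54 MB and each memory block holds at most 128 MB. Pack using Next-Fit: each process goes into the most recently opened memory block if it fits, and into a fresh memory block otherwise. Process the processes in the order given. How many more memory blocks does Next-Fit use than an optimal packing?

1

Next-Fit: [120] [31,38] [115] [59] [74,24] [54] → 6 memory blocks.
Total size 515 MB; any packing needs at least ⌈515/128⌉ = 5 memory blocks.
An optimal packing achieves that bound: [120] [115] [74,54] [59,38,31] [24] → 5 memory blocks.
Excess: 6 − 5 = 1.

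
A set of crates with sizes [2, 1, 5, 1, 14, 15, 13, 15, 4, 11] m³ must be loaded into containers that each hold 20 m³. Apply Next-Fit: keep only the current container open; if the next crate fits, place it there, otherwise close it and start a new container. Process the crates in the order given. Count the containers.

6 containers

Put 2 m³ in container 1; 18 m³ remain.
Put 1 m³ in container 1; 17 m³ remain.
Put 5 m³ in container 1; 12 m³ remain.
Put 1 m³ in container 1; 11 m³ remain.
Put 14 m³ in container 2; 6 m³ remain.
Put 15 m³ in container 3; 5 m³ remain.
Put 13 m³ in container 4; 7 m³ remain.
Put 15 m³ in container 5; 5 m³ remain.
Put 4 m³ in container 5; 1 m³ remain.
Put 11 m³ in container 6; 9 m³ remain.
Final containers: [2,1,5,1] [14] [15] [13] [15,4] [11].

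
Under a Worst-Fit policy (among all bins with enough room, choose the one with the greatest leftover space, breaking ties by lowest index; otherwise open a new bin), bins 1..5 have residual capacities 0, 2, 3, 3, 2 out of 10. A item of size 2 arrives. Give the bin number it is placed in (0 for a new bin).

Bins with room: bin 2 (2), bin 3 (3), bin 4 (3), bin 5 (2).
Most room is bin 3 with 3 free.

3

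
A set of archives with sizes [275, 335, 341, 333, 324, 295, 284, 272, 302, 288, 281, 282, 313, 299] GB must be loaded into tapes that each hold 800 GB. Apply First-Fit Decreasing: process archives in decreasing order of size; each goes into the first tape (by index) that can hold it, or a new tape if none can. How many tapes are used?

7

Sorted descending: 341, 335, 333, 324, 313, 302, 299, 295, 288, 284, 282, 281, 275, 272.
Put 341 GB in tape 1; 459 GB remain.
Put 335 GB in tape 1; 124 GB remain.
Put 333 GB in tape 2; 467 GB remain.
Put 324 GB in tape 2; 143 GB remain.
Put 313 GB in tape 3; 487 GB remain.
Put 302 GB in tape 3; 185 GB remain.
Put 299 GB in tape 4; 501 GB remain.
Put 295 GB in tape 4; 206 GB remain.
Put 288 GB in tape 5; 512 GB remain.
Put 284 GB in tape 5; 228 GB remain.
Put 282 GB in tape 6; 518 GB remain.
Put 281 GB in tape 6; 237 GB remain.
Put 275 GB in tape 7; 525 GB remain.
Put 272 GB in tape 7; 253 GB remain.
Final tapes: [341,335] [333,324] [313,302] [299,295] [288,284] [282,281] [275,272].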